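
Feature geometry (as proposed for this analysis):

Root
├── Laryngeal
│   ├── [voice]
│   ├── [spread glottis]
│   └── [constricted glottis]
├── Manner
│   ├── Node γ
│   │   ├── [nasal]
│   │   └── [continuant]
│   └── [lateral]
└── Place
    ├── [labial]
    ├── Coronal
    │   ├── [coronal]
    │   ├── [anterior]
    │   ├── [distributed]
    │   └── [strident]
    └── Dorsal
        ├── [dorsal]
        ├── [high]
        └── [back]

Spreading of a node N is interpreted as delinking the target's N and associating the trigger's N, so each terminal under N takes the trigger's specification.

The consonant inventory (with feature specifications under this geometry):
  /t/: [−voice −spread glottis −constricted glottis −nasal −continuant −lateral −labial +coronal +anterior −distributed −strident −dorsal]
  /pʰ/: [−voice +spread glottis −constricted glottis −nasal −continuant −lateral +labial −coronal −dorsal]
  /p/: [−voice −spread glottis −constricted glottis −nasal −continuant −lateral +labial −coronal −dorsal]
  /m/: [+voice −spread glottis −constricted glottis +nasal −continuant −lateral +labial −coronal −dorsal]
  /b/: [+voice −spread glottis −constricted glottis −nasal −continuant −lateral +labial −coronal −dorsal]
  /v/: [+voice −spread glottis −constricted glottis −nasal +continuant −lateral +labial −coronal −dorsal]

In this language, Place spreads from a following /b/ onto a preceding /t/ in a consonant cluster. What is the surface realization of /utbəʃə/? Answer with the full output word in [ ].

The Place node dominates the terminals [labial], [coronal], [anterior], [distributed], [strident], [dorsal], [high], [back].
The target acquires /b/'s values for everything under Place — [+labial], [−coronal], [−dorsal] — while keeping its own [voice], [spread glottis], [constricted glottis], ….
This feature bundle is that of [p], so /utbəʃə/ surfaces as [upbəʃə].

[upbəʃə]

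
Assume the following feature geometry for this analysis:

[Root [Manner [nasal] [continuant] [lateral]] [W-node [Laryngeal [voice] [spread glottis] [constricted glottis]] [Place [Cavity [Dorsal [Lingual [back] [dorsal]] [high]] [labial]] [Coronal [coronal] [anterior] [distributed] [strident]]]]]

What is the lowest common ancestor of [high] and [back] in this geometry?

[high] is immediately dominated by Dorsal.
[back] is immediately dominated by Lingual.
These paths first converge at Dorsal; no daughter of Dorsal dominates all 2 features, so Dorsal is the minimal constituent.

Dorsal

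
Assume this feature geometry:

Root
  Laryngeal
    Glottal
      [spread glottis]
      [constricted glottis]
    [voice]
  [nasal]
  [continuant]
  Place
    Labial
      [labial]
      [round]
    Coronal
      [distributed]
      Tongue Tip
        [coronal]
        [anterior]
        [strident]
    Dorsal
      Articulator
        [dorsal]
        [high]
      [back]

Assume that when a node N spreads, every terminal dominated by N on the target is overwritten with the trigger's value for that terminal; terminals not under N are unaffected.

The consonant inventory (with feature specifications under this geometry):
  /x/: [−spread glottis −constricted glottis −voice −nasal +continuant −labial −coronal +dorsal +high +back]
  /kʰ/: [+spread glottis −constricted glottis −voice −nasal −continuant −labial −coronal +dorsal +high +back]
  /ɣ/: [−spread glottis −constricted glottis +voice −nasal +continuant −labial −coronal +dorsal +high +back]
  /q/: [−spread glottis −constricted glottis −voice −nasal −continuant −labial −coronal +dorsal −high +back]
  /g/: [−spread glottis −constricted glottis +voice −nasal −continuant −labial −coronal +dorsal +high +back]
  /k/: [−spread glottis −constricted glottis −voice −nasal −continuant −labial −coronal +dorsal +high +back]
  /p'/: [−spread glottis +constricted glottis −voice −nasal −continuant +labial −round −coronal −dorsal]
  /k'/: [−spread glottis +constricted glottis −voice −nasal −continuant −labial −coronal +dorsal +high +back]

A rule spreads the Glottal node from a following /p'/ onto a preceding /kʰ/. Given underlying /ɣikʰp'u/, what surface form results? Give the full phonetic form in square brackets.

[ɣik'p'u]

Terminals under Glottal in this geometry: [spread glottis], [constricted glottis].
Spreading Glottal from /p'/ onto /kʰ/ replaces those values with /p'/'s: [−spread glottis], [+constricted glottis]. Features outside Glottal ([voice], [nasal], [continuant], …) stay as in /kʰ/.
Among the inventory, only /k'/ has exactly this specification, giving the surface form [ɣik'p'u].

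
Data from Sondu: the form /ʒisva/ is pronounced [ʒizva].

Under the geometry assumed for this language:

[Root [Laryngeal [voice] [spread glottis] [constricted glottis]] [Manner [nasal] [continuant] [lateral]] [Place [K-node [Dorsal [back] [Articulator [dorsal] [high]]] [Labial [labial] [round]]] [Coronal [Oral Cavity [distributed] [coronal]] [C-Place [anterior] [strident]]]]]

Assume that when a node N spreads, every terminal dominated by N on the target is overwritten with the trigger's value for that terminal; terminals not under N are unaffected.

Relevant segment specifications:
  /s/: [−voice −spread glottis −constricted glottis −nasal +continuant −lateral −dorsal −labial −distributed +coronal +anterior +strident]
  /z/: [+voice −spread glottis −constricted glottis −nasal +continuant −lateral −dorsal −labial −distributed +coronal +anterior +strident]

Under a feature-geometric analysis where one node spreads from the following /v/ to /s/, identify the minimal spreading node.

Feature comparison: [voice] differs between /s/ and [z]; the remaining terminals match.
Only a single terminal changes, and /v/ supplies the new value, so [voice] itself is the minimal spreading constituent.
Features on which the two segments disagree outside [voice], such as [coronal], [labial], are unchanged — nothing dominating them spread, and [voice] is the minimal sufficient constituent.

[voice]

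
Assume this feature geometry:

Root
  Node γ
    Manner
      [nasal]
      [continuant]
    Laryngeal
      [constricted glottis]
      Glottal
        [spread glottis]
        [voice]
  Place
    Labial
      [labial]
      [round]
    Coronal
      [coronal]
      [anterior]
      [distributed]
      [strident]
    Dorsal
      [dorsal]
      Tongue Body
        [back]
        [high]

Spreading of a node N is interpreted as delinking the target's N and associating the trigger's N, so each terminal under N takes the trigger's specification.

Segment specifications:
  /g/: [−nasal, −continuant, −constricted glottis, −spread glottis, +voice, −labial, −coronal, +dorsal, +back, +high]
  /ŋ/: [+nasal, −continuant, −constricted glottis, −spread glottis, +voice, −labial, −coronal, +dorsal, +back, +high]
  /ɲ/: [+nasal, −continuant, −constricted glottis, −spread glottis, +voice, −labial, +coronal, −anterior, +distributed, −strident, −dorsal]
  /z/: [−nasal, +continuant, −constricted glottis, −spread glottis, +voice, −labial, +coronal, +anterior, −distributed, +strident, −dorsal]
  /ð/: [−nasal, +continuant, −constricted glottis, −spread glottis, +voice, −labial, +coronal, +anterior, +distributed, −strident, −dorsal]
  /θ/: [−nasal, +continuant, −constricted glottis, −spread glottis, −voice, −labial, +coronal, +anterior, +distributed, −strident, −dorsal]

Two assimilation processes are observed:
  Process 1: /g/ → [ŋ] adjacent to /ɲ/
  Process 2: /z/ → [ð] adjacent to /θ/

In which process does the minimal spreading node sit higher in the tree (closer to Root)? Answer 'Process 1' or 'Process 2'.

Process 1: the feature that changes is [nasal]; the minimal node is [nasal] (depth 3).
Process 2 alters [distributed], [strident]; the lowest common ancestor is Coronal (depth 2 from Root).
Coronal is closer to Root than [nasal], so Process 2 spreads the higher node.

Process 2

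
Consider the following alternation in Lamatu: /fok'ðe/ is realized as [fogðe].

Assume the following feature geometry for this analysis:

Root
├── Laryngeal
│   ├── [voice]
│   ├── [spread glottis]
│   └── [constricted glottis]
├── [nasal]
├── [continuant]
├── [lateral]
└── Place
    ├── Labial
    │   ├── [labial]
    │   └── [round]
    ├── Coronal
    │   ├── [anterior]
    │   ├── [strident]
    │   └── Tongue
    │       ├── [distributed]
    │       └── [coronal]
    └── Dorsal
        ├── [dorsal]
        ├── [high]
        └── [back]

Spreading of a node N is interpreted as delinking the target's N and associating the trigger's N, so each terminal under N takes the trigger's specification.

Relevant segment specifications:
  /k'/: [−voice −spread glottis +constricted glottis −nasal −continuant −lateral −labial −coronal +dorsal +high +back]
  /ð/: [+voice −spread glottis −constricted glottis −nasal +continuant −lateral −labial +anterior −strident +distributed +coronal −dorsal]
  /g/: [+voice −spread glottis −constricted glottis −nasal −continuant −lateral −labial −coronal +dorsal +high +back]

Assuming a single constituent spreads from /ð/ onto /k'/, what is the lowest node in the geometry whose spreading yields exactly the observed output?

Laryngeal

Feature comparison: [voice], [constricted glottis] differ between /k'/ and [g]; the remaining terminals match.
Tracing each changed feature up the tree, the paths first meet at Laryngeal; any lower node misses at least one of them.
Delinking /k'/'s Laryngeal and associating /ð/'s Laryngeal gives precisely the feature bundle of [g].
Had Root spread, [coronal], [dorsal] would have taken /ð/'s values; they stay as in /k'/, confirming the spreading constituent is exactly Laryngeal.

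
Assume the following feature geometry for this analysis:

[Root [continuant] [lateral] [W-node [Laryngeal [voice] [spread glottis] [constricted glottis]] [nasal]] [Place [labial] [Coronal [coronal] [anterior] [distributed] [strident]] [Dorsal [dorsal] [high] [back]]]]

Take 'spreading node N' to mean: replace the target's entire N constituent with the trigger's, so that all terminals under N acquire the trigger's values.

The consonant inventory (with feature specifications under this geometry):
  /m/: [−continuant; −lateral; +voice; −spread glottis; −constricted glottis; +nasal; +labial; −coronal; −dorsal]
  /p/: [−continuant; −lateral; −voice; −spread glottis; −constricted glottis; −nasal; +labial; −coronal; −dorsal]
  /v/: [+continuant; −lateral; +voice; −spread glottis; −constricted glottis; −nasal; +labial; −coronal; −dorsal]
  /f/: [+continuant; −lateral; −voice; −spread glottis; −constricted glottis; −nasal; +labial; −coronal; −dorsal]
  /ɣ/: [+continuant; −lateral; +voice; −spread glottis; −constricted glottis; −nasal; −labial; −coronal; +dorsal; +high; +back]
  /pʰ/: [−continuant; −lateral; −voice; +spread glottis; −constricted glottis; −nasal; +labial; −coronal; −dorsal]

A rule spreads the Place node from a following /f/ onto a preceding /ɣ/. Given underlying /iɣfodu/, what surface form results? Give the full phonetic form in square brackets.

[ivfodu]

The Place node dominates the terminals [labial], [coronal], [anterior], [distributed], [strident], [dorsal], [high], [back].
Spreading Place from /f/ onto /ɣ/ replaces those values with /f/'s: [+labial], [−coronal], [−dorsal]. Features outside Place ([continuant], [lateral], [voice], …) stay as in /ɣ/.
Among the inventory, only /v/ has exactly this specification, giving the surface form [ivfodu].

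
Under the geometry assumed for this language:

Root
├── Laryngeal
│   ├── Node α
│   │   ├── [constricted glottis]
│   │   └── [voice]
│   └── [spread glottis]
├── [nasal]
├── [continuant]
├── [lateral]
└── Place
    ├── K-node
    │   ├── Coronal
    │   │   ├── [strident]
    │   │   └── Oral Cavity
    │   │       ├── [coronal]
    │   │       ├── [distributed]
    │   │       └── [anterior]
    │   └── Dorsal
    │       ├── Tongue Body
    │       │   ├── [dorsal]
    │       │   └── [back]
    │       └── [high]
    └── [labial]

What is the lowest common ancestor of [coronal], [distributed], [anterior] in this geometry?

Oral Cavity

[coronal] is immediately dominated by Oral Cavity.
[distributed] is immediately dominated by Oral Cavity.
[anterior] is immediately dominated by Oral Cavity.
These paths first converge at Oral Cavity; no daughter of Oral Cavity dominates all 3 features, so Oral Cavity is the minimal constituent.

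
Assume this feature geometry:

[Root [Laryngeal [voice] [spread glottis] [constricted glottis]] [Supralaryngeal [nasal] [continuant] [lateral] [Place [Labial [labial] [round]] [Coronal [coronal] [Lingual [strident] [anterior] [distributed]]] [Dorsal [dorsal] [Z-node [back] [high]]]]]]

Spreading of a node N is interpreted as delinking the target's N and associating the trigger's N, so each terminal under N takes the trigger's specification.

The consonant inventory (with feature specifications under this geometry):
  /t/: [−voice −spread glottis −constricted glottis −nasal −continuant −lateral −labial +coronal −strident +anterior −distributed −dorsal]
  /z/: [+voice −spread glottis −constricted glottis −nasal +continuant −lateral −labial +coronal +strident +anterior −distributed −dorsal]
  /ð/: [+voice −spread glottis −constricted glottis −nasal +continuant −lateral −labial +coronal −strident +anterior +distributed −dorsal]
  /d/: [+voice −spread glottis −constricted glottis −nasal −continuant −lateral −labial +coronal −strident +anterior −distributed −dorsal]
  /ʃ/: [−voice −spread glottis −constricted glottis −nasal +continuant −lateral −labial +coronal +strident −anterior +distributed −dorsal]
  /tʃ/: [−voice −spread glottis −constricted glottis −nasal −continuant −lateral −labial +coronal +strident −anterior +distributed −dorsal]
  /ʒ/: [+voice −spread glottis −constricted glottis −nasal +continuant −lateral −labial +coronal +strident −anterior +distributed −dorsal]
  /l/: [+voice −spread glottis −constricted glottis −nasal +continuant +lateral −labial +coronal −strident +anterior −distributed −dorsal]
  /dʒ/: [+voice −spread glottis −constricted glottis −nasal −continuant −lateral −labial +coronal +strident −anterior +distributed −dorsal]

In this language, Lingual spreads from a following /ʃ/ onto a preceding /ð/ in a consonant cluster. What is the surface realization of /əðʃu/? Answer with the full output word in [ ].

[əʒʃu]

Terminals under Lingual in this geometry: [strident], [anterior], [distributed].
The target acquires /ʃ/'s values for everything under Lingual — [+strident], [−anterior], [+distributed] — while keeping its own [voice], [spread glottis], [constricted glottis], ….
This feature bundle is that of [ʒ], so /əðʃu/ surfaces as [əʒʃu].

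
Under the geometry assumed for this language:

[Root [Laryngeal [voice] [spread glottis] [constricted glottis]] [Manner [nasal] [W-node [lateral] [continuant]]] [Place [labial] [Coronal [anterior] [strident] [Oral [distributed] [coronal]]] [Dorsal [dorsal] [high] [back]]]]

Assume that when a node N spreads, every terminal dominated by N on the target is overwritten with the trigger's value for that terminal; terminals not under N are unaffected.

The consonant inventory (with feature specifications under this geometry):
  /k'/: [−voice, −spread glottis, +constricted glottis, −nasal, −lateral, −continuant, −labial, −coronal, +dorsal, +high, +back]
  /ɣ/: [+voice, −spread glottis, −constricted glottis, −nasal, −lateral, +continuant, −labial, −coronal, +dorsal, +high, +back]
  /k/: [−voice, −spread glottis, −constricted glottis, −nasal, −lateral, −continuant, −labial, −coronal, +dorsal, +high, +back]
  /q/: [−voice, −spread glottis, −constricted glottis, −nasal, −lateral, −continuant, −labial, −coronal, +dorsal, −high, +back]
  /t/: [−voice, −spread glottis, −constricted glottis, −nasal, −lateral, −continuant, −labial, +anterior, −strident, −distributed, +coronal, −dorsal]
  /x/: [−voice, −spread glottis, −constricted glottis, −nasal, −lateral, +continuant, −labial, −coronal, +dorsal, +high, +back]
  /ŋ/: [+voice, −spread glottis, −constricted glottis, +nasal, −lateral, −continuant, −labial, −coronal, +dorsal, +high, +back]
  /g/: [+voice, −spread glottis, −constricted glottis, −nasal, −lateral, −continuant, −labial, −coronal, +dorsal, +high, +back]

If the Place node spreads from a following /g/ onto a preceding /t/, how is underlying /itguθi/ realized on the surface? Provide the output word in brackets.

Terminals under Place in this geometry: [labial], [anterior], [strident], [distributed], [coronal], [dorsal], [high], [back].
Spreading Place from /g/ onto /t/ replaces those values with /g/'s: [−labial], [−coronal], [+dorsal], [+high], [+back]. Features outside Place ([voice], [spread glottis], [constricted glottis], …) stay as in /t/.
This feature bundle is that of [k], so /itguθi/ surfaces as [ikguθi].

[ikguθi]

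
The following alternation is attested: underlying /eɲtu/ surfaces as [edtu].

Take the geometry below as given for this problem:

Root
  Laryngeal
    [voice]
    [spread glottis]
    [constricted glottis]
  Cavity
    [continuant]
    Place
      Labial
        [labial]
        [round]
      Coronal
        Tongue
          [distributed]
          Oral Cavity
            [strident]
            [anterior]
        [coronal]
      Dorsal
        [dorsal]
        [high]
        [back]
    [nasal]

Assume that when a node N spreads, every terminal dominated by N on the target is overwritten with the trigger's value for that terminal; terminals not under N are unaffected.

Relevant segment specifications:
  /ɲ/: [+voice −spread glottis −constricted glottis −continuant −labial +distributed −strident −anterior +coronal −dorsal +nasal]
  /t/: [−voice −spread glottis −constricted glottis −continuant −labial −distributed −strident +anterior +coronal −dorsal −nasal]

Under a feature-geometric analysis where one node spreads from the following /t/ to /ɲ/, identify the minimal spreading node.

/ɲ/ and [d] differ in [nasal], [anterior], [distributed]; every other specified feature is identical.
The smallest constituent containing every changed terminal is Cavity — each of its daughters lacks at least one of the affected features.
If Cavity spreads, every terminal under it takes /t/'s value, producing [d] as observed.
[voice] — on which /t/ differs from /ɲ/ — is unchanged, so Root cannot have spread; the constituent is no larger than Cavity.

Cavity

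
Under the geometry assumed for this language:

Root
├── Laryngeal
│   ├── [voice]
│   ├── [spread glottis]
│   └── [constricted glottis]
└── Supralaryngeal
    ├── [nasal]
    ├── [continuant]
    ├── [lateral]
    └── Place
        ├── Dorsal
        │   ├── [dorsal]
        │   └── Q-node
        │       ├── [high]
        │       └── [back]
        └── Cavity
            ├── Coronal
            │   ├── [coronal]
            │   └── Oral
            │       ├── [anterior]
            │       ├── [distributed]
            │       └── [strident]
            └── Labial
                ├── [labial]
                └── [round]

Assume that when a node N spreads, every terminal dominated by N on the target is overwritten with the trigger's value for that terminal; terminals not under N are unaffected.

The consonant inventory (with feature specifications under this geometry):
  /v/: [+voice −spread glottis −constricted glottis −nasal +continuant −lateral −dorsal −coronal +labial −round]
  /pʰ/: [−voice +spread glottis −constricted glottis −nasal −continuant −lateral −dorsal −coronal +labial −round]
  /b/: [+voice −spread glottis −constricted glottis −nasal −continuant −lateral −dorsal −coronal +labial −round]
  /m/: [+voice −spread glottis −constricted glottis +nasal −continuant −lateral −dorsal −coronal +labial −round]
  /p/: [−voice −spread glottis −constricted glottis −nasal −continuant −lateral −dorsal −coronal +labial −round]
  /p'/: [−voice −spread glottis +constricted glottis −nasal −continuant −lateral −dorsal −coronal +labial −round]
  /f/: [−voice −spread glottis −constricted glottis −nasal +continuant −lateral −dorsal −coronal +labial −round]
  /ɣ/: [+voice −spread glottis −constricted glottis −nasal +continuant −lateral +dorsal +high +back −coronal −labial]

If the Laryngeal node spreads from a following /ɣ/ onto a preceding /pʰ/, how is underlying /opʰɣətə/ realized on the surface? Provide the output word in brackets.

Terminals under Laryngeal in this geometry: [voice], [spread glottis], [constricted glottis].
The target acquires /ɣ/'s values for everything under Laryngeal — [+voice], [−spread glottis], [−constricted glottis] — while keeping its own [nasal], [continuant], [lateral], ….
This feature bundle is that of [b], so /opʰɣətə/ surfaces as [obɣətə].

[obɣətə]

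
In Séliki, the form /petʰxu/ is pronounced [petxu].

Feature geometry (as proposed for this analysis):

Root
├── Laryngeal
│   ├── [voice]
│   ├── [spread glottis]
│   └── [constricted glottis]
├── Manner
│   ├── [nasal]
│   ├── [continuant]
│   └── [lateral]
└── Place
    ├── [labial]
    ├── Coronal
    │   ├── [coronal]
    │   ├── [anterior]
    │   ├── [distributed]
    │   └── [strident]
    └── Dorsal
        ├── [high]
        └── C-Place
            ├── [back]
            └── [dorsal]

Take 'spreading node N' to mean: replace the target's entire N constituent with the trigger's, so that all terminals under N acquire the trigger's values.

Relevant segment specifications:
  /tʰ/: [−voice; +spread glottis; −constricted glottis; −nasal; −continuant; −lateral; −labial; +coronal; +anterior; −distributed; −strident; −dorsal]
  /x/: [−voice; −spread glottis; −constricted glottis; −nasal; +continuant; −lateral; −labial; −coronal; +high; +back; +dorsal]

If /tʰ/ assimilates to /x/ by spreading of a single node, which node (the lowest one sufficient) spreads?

Feature comparison: [spread glottis] differs between /tʰ/ and [t]; the remaining terminals match.
With a single altered terminal, the smallest constituent that could spread is that terminal — [spread glottis].
[continuant], [dorsal] stay as in /tʰ/ although /x/ differs there, so no node dominating them spread; among the remaining candidates [spread glottis] is the lowest that derives the output.

[spread glottis]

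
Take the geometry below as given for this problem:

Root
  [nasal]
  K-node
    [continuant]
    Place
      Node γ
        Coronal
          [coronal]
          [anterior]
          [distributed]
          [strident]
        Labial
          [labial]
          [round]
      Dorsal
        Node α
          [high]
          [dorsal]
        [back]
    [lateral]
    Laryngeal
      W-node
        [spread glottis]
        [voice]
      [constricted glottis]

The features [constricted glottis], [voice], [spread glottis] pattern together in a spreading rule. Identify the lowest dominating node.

[constricted glottis]: Root / K-node / Laryngeal / [constricted glottis].
[voice] lies under W-node (below K-node).
[spread glottis] lies under W-node (below K-node).
The lowest node appearing on every path is Laryngeal; each proper daughter of Laryngeal fails to dominate at least one of the listed features.

Laryngeal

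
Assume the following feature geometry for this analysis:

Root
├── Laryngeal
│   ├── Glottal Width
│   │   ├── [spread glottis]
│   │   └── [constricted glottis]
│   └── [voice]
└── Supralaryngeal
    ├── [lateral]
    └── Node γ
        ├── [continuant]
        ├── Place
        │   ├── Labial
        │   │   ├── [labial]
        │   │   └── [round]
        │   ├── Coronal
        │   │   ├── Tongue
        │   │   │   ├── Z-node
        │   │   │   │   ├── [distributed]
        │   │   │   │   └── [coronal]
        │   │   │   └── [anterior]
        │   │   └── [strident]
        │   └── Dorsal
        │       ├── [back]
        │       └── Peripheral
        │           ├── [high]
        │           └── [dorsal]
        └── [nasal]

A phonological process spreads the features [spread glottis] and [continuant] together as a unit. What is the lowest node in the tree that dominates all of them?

Root

[spread glottis] is immediately dominated by Glottal Width.
[continuant] is immediately dominated by Node γ.
The listed terminals split across distinct daughters of Root, so Root itself is the smallest node containing them all.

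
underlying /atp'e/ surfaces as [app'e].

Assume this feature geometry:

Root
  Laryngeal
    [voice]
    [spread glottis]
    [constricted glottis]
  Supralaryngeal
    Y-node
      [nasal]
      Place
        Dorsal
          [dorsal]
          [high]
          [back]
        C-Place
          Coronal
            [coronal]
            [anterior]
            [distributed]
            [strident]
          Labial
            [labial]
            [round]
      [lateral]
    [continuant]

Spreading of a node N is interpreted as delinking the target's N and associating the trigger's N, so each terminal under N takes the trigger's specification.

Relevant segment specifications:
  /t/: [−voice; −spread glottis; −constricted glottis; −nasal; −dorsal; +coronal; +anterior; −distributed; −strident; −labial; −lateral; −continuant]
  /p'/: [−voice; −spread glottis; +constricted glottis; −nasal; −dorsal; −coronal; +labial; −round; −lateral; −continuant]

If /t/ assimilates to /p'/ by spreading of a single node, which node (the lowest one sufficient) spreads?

C-Place

Comparing /t/ with its surface form [p], the features that change are [labial], [round], [coronal], [anterior], [distributed], [strident].
The smallest constituent containing every changed terminal is C-Place — each of its daughters lacks at least one of the affected features.
Spreading C-Place from /p'/ overwrites each of those terminals with /p'/'s values, yielding exactly [p].
[constricted glottis], a feature on which the two segments disagree outside C-Place, is unchanged — nothing dominating it spread, and C-Place is the minimal sufficient constituent.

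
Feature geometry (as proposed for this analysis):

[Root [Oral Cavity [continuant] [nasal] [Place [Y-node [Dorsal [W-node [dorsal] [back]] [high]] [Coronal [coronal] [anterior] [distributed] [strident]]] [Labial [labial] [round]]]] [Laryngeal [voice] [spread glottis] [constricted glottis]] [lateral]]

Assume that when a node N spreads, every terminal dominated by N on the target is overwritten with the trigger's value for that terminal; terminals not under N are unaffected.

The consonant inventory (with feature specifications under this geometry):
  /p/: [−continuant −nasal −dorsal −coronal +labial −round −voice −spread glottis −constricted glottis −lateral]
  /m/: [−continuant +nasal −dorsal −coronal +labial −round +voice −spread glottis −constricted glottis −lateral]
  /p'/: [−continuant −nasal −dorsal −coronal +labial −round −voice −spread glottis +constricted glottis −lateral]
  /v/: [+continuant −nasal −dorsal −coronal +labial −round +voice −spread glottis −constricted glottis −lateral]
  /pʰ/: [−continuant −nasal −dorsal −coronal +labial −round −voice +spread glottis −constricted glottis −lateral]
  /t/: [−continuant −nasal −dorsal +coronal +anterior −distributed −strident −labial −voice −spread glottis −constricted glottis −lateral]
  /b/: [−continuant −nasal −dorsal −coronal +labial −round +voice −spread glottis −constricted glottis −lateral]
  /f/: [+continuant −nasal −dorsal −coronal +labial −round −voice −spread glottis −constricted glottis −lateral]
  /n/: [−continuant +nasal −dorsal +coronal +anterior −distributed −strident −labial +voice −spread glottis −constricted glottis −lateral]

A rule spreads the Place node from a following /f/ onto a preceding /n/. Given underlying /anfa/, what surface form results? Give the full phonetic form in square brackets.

The Place node dominates the terminals [dorsal], [back], [high], [coronal], [anterior], [distributed], [strident], [labial], [round].
The target acquires /f/'s values for everything under Place — [−dorsal], [−coronal], [+labial], [−round] — while keeping its own [continuant], [nasal], [voice], ….
This feature bundle is that of [m], so /anfa/ surfaces as [amfa].

[amfa]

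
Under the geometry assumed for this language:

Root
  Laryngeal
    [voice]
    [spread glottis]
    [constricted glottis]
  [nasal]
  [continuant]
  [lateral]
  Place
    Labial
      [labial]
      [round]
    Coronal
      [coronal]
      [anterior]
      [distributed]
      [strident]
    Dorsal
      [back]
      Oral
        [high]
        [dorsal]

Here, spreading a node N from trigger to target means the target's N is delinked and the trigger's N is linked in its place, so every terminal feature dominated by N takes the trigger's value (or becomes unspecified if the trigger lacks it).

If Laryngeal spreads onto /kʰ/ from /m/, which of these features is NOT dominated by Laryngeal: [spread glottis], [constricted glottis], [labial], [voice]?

[labial]

The terminals dominated by Laryngeal are [voice], [spread glottis], [constricted glottis].
[voice], [constricted glottis], [spread glottis] all lie under Laryngeal, so they are overwritten when Laryngeal spreads.
[labial] attaches under Labial, not under Laryngeal, so /kʰ/ retains its own value for [labial].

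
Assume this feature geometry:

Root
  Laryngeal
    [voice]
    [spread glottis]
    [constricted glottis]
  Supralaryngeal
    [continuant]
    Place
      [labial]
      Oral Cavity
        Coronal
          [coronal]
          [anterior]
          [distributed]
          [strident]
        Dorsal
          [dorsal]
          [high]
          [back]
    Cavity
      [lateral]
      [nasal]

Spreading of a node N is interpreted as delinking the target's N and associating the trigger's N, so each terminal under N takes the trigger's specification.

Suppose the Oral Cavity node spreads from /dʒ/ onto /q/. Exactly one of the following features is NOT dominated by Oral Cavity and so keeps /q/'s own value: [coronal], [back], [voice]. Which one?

Oral Cavity dominates exactly [coronal], [anterior], [distributed], [strident], [dorsal], [high], [back].
Spreading Oral Cavity replaces [coronal], [back] with the trigger's values, since each sits inside the Oral Cavity constituent.
[voice] attaches under Laryngeal, not under Oral Cavity, so /q/ retains its own value for [voice].

[voice]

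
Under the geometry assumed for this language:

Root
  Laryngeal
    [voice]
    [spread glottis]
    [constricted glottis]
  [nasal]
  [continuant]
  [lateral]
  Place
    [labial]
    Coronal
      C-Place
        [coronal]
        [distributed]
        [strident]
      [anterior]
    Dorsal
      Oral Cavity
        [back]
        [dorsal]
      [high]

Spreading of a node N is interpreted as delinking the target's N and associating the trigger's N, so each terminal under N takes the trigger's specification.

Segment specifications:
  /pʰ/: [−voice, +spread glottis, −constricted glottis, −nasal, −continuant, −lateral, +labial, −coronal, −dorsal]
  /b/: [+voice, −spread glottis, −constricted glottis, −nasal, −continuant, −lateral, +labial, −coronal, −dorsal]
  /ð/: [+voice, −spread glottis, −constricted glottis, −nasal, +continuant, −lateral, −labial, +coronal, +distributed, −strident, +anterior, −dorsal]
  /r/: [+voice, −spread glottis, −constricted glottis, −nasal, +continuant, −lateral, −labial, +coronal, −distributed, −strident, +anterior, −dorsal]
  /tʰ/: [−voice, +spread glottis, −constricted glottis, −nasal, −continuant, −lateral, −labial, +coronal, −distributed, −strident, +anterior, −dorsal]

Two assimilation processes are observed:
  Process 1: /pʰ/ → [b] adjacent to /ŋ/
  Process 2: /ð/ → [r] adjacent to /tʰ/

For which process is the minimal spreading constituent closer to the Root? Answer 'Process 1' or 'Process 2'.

In Process 1, [voice], [spread glottis] change, so the minimal spreading node is Laryngeal at depth 1.
Process 2: the feature that changes is [distributed]; the minimal node is [distributed] (depth 4).
Laryngeal is closer to Root than [distributed], so Process 1 spreads the higher node.

Process 1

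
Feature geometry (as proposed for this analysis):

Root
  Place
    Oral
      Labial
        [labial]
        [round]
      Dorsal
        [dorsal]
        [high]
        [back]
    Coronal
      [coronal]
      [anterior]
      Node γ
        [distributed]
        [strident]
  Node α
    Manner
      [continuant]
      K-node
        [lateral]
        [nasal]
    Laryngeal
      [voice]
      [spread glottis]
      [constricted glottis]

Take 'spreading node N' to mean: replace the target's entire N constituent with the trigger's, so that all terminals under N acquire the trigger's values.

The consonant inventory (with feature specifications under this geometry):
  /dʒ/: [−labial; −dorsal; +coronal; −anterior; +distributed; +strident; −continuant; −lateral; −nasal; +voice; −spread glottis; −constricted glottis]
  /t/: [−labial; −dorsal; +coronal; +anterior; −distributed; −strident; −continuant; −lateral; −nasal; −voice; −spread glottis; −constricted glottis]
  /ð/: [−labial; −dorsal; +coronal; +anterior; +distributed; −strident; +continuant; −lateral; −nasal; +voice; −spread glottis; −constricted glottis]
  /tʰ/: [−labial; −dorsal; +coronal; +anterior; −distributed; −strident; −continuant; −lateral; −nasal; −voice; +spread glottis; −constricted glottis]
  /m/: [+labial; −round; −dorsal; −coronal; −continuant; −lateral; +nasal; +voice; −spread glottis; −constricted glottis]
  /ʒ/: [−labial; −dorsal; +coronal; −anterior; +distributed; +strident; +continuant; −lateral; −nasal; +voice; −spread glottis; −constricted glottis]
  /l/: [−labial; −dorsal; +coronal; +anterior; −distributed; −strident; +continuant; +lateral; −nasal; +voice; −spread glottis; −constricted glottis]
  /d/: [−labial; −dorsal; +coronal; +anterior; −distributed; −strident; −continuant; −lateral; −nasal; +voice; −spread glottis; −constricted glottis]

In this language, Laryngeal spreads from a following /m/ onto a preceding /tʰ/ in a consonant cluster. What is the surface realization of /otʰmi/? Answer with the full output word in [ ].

[odmi]

Terminals under Laryngeal in this geometry: [voice], [spread glottis], [constricted glottis].
The target acquires /m/'s values for everything under Laryngeal — [+voice], [−spread glottis], [−constricted glottis] — while keeping its own [labial], [dorsal], [coronal], ….
The resulting bundle matches /d/ in the inventory; substituting it for /tʰ/ gives [odmi].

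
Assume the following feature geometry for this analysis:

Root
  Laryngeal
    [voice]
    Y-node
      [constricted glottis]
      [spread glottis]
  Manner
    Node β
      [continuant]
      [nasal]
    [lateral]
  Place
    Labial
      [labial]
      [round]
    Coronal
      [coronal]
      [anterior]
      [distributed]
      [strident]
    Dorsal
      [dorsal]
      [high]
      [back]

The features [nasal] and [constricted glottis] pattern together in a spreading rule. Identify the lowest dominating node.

Root

[nasal]: Root → Manner → Node β → [nasal].
[constricted glottis] lies under Y-node (below Laryngeal).
The lowest node appearing on every path is Root; each proper daughter of Root fails to dominate at least one of the listed features.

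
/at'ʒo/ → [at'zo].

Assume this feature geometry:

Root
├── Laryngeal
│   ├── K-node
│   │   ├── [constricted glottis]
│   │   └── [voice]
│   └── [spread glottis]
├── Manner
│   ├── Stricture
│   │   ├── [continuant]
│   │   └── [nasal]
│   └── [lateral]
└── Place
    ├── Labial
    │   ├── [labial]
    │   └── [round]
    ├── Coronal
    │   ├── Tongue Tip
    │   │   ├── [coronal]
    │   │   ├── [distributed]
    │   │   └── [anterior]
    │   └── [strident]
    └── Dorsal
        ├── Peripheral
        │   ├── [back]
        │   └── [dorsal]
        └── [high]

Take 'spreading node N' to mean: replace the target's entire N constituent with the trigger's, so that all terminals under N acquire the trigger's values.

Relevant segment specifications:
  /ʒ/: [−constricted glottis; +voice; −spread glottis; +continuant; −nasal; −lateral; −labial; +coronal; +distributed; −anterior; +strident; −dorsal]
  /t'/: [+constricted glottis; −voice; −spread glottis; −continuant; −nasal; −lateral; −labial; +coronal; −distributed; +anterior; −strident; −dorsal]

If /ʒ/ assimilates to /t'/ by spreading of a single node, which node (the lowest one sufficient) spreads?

Tongue Tip

/ʒ/ and [z] differ in [anterior], [distributed]; every other specified feature is identical.
These terminals are all dominated by Tongue Tip, and no proper subconstituent of Tongue Tip covers them all; Tongue Tip is their lowest common ancestor.
Spreading Tongue Tip from /t'/ overwrites each of those terminals with /t'/'s values, yielding exactly [z].
Since [strident] is preserved even though /t'/ disagrees there, no node above Tongue Tip spread.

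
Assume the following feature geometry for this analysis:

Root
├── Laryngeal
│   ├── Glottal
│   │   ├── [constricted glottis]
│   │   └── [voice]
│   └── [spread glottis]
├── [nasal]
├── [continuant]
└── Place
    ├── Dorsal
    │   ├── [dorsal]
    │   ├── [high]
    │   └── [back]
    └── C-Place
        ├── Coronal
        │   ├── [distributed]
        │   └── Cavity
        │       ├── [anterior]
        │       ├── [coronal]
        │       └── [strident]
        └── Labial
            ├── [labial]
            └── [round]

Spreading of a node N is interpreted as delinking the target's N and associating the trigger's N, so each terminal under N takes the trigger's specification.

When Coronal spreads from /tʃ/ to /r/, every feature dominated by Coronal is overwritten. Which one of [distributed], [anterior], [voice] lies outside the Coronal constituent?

[voice]

Under this geometry, Coronal contains [distributed], [anterior], [coronal], [strident].
Spreading Coronal replaces [distributed], [anterior] with the trigger's values, since each sits inside the Coronal constituent.
[voice] is not within the Coronal subtree (it hangs from Glottal), so /r/'s [voice] value survives.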